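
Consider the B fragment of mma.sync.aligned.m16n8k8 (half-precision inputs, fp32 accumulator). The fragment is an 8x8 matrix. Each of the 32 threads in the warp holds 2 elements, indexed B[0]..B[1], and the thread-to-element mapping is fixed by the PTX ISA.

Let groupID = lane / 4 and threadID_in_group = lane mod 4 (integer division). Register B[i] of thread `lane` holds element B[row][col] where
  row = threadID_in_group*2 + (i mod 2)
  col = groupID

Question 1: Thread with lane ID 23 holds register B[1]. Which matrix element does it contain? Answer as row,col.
7,5

L=23=>grp=23>>2=5, tig=23&3=3
[1]=>row 3·2+1=7  col grp=5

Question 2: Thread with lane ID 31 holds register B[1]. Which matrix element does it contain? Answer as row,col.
7,7

lane 31=>31/4=7, 31 mod 4=3
i=1  r:2·3+1=>7  c:7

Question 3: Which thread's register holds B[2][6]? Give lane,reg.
25,0

c:6=>grp=6  r:2=>tig=1,lo=0
L=6*4+1=25  i=0=0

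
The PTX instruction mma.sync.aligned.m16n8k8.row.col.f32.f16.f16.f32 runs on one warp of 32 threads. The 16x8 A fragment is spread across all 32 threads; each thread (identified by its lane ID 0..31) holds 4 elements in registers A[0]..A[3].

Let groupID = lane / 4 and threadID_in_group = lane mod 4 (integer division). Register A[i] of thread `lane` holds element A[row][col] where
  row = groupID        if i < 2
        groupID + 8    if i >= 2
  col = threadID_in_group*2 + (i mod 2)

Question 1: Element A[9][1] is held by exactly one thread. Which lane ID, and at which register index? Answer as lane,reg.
r: 9->gid=1,r8=1  c: 1->tid=0,i&1=1
L=1*4+0=4  i=1*2+1=3

4,3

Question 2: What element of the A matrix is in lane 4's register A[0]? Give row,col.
4: gr=1,th=0
[0] (1+0,0*2+0) = (1,0)

1,0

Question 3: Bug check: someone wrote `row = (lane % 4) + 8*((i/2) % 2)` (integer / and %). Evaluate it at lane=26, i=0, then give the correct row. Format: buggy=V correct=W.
buggy=2 correct=6

`(lane % 4) + 8*((i/2) % 2)`[26,0]->2
lane 26: g=6 (26/4), t=2 (26%4)
i=0: r=6+0=6, c=2*2+0=4
row: 2 vs 6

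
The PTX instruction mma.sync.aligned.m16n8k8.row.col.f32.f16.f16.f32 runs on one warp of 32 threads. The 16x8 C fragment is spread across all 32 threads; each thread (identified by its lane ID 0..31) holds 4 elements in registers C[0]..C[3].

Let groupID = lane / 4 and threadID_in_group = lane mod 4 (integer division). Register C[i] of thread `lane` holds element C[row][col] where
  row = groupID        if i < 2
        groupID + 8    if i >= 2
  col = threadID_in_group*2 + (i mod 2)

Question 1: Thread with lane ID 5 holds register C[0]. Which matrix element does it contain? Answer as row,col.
1,2

lane 5→5/4=1, 5 mod 4=1
i=0  r:1+0→1  c:2·1+0→2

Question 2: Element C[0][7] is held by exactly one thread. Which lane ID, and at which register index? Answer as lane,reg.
r=0->g=0,rb=0  c=7->t=3,b0=1
L=0*4+3=3  i=0*2+1=1

3,1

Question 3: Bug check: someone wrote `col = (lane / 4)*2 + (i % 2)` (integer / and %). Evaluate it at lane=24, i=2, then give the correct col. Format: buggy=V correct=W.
buggy=12 correct=0

`(lane / 4)*2 + (i % 2)`[24,2]->12
lane 24: g=6 (24/4), t=0 (24%4)
i=2: r=6+8=14, c=0*2+0=0
col: 12 vs 0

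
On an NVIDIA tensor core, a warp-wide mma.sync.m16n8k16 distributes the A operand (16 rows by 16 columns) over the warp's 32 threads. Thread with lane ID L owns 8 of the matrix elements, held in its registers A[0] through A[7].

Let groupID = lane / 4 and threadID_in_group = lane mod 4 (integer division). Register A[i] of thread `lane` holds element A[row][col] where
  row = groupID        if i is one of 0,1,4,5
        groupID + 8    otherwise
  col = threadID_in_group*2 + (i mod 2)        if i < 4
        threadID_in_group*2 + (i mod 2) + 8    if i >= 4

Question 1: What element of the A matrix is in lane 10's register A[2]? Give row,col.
10: gr=2,th=2
[2] (2+8,2*2+0+0) = (10,4)

10,4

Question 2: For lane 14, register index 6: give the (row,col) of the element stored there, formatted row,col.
11,12

L=14->g=14>>2=3, t=14&3=2
[6]->row 3+8=11  col 2·2+0+8=12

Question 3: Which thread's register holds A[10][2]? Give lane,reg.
9,2

r=10→G=2,rhi=1  c=2→chi=0,T=1,p=0
L=2*4+1=9  i=0*4+1*2+0=2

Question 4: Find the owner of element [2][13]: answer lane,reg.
r:2=>grp=2,rB=0  c:13=>cB=1,tig=2,lo=1
L=2*4+2=10  i=1*4+0*2+1=5

10,5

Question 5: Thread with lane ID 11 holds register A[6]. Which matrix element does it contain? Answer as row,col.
11: gid=2,tid=3
[6] (2+8,3*2+0+8) = (10,14)

10,14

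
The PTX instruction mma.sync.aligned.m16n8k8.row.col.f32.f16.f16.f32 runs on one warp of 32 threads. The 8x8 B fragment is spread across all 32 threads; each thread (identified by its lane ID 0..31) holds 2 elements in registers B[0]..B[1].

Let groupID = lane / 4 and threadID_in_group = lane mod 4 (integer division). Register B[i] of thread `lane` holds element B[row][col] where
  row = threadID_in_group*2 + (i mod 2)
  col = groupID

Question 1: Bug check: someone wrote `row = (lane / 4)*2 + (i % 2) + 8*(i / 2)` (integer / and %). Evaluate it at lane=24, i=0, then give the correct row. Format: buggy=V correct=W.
buggy=12 correct=0

`(lane / 4)*2 + (i % 2) + 8*(i / 2)`[24,0]->12
lane 24->24/4=6, 24 mod 4=0
i=0  r:2·0+0->0  c:6
row: 12 vs 0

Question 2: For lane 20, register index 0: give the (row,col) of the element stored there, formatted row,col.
0,5

lane 20->20/4=5, 20 mod 4=0
i=0  r:2·0+0->0  c:5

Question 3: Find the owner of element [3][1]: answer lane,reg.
5,1

c=1→G=1  r=3→T=1,p=1
L=1*4+1=5  i=1=1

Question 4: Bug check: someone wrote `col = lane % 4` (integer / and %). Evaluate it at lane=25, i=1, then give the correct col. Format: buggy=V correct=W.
buggy=1 correct=6

`lane % 4`[25,1]⇒1
lane 25⇒25/4=6, 25 mod 4=1
i=1  r:2·1+1⇒3  c:6
col: 1 vs 6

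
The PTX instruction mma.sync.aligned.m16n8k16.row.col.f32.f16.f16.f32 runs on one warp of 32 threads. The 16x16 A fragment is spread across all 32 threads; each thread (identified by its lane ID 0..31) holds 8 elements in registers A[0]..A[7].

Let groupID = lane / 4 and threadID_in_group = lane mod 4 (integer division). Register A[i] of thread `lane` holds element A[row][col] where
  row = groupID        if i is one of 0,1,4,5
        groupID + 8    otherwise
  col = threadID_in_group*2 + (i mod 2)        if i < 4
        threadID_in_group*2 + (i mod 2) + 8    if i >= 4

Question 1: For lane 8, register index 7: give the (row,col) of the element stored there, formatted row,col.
10,9

lane 8: gid=2 (8/4), tid=0 (8%4)
i=7: r=2+8=10, c=0*2+1+8=9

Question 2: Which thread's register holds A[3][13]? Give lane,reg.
14,5

r=3->g=3,rb=0  c=13->cb=1,t=2,b0=1
L=3*4+2=14  i=1*4+0*2+1=5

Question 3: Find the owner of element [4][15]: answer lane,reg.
r=4->g=4,rb=0  c=15->cb=1,t=3,b0=1
L=4*4+3=19  i=1*4+0*2+1=5

19,5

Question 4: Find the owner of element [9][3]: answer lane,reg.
r: 9->gid=1,r8=1  c: 3->c8=0,tid=1,i&1=1
L=1*4+1=5  i=0*4+1*2+1=3

5,3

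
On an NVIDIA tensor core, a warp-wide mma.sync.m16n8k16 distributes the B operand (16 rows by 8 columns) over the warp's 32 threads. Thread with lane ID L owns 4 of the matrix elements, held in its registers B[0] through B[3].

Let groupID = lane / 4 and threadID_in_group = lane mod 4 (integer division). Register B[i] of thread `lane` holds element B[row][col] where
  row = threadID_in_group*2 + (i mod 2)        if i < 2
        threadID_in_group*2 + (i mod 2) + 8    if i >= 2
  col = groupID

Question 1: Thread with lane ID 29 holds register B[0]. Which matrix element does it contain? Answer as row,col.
lane 29: gr=7 (29/4), th=1 (29%4)
i=0: r=1*2+0+0=2, c=gr=7

2,7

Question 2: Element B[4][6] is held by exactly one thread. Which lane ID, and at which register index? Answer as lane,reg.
c=6->g=6  r=4->rb=0,t=2,b0=0
L=6*4+2=26  i=0*2+0=0

26,0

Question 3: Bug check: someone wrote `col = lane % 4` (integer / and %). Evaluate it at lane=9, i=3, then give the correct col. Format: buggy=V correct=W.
buggy=1 correct=2

`lane % 4`[9,3]->1
lane 9: g=2 (9/4), t=1 (9%4)
i=3: r=1*2+1+8=11, c=g=2
col: 1 vs 2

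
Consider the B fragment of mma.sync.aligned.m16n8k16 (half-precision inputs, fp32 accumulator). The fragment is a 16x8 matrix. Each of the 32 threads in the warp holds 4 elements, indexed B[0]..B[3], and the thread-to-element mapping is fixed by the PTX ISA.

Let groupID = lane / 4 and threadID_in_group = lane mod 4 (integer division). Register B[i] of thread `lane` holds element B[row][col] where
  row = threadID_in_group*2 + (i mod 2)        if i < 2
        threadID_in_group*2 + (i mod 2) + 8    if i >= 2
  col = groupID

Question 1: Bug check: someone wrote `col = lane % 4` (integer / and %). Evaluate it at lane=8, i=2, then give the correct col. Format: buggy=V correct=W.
`lane % 4`[8,2]->0
8: gid=2,tid=0
[2] (0*2+0+8,2) = (8,2)
col: 0 vs 2

buggy=0 correct=2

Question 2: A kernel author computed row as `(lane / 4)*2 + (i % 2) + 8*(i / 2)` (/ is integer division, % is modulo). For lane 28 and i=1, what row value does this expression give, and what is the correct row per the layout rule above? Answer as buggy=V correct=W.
`(lane / 4)*2 + (i % 2) + 8*(i / 2)`[28,1]⇒15
L=28⇒gr=28>>2=7, th=28&3=0
[1]⇒row 0·2+1+0=1  col gr=7
row: 15 vs 1

buggy=15 correct=1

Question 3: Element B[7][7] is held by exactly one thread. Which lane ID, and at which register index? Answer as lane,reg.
31,1

c:7=>grp=7  r:7=>rB=0,tig=3,lo=1
L=7*4+3=31  i=0*2+1=1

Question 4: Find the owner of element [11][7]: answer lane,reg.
c:7=>grp=7  r:11=>rB=1,tig=1,lo=1
L=7*4+1=29  i=1*2+1=3

29,3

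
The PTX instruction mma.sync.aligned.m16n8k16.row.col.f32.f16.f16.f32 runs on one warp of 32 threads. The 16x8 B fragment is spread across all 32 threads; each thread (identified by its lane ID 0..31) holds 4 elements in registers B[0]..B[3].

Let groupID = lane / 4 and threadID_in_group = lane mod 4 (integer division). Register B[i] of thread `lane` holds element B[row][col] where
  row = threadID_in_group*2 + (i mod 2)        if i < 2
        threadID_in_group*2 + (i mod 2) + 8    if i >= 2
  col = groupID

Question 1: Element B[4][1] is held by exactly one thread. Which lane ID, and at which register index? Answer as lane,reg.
6,0

c: 1->gid=1  r: 4->r8=0,tid=2,i&1=0
L=1*4+2=6  i=0*2+0=0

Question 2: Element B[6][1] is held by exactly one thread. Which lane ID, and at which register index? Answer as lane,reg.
c=1->g=1  r=6->rb=0,t=3,b0=0
L=1*4+3=7  i=0*2+0=0

7,0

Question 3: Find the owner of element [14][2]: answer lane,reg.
11,2

c=2⇒gr=2  r=14⇒Rb=1,th=3,odd=0
L=2*4+3=11  i=1*2+0=2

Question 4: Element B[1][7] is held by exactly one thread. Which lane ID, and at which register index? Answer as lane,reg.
c=7->g=7  r=1->rb=0,t=0,b0=1
L=7*4+0=28  i=0*2+1=1

28,1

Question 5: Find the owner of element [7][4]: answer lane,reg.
c=4⇒gr=4  r=7⇒Rb=0,th=3,odd=1
L=4*4+3=19  i=0*2+1=1

19,1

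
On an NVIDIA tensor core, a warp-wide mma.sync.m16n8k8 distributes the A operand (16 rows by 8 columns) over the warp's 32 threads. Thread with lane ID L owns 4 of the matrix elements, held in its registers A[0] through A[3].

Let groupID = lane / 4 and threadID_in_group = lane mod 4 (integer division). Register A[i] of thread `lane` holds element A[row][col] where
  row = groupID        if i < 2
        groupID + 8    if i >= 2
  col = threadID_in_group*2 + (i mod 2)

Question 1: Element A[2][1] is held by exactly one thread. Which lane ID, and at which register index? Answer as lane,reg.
8,1

r: 2->gid=2,r8=0  c: 1->tid=0,i&1=1
L=2*4+0=8  i=0*2+1=1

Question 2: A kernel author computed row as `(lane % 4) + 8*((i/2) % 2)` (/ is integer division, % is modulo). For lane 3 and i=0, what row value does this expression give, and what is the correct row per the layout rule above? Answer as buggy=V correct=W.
buggy=3 correct=0

`(lane % 4) + 8*((i/2) % 2)`[3,0]⇒3
3: gr=0,th=3
[0] (0+0,3*2+0) = (0,6)
row: 3 vs 0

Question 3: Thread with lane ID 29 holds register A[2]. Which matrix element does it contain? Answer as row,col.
L=29⇒gr=29>>2=7, th=29&3=1
[2]⇒row 7+8=15  col 1·2+0=2

15,2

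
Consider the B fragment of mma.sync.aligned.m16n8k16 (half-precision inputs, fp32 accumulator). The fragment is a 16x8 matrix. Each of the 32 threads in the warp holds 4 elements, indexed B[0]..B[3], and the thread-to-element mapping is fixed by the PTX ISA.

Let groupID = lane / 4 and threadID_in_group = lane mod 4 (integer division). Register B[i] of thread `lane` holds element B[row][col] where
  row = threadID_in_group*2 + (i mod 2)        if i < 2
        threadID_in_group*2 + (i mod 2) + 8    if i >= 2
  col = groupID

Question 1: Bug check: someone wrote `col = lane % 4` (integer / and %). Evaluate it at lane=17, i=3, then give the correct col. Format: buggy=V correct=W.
buggy=1 correct=4

`lane % 4`[17,3]⇒1
lane 17: gr=4 (17/4), th=1 (17%4)
i=3: r=1*2+1+8=11, c=gr=4
col: 1 vs 4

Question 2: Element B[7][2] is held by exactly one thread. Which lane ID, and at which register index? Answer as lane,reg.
c=2→G=2  r=7→rhi=0,T=3,p=1
L=2*4+3=11  i=0*2+1=1

11,1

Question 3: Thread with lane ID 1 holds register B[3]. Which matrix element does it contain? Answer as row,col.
11,0

L=1=>grp=1>>2=0, tig=1&3=1
[3]=>row 1·2+1+8=11  col grp=0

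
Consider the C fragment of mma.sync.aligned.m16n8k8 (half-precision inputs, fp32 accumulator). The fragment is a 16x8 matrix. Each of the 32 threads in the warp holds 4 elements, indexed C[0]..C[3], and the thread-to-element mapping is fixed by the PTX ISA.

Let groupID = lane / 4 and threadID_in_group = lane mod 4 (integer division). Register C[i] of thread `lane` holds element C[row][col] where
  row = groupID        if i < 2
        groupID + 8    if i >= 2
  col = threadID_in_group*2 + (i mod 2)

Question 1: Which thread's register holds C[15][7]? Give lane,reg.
r=15⇒gr=7,Rb=1  c=7⇒th=3,odd=1
L=7*4+3=31  i=1*2+1=3

31,3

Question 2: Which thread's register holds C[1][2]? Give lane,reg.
5,0

r=1->g=1,rb=0  c=2->t=1,b0=0
L=1*4+1=5  i=0*2+0=0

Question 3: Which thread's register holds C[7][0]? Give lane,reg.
r=7⇒gr=7,Rb=0  c=0⇒th=0,odd=0
L=7*4+0=28  i=0*2+0=0

28,0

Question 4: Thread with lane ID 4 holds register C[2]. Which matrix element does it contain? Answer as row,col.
9,0

L=4⇒gr=4>>2=1, th=4&3=0
[2]⇒row 1+8=9  col 0·2+0=0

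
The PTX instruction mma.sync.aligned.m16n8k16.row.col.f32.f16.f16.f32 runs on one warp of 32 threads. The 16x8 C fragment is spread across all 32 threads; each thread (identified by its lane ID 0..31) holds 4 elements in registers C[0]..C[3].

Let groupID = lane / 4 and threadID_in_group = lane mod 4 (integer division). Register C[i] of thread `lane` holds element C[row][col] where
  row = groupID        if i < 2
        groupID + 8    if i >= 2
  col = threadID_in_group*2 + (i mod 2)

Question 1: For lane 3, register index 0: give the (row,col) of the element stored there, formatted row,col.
lane 3->3/4=0, 3 mod 4=3
i=0  r:0+0->0  c:2·3+0->6

0,6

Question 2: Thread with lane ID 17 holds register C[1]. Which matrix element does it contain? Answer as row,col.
lane 17→17/4=4, 17 mod 4=1
i=1  r:4+0→4  c:2·1+1→3

4,3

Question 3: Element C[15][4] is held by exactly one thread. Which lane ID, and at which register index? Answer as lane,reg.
30,2

r:15=>grp=7,rB=1  c:4=>tig=2,lo=0
L=7*4+2=30  i=1*2+0=2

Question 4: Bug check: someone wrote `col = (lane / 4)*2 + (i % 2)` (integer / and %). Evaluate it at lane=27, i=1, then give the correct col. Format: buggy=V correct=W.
buggy=13 correct=7

`(lane / 4)*2 + (i % 2)`[27,1]->13
27: gid=6,tid=3
[1] (6+0,3*2+1) = (6,7)
col: 13 vs 7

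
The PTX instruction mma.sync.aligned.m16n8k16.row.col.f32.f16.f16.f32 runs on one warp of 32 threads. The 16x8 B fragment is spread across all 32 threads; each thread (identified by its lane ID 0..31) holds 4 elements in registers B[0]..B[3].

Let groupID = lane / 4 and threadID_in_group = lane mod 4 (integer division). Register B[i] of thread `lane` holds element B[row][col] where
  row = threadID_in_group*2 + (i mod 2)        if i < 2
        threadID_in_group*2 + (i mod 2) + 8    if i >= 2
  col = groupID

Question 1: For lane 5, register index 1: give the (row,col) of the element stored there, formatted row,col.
5: grp=1,tig=1
[1] (1*2+1+0,1) = (3,1)

3,1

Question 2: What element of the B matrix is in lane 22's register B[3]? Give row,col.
13,5

lane 22: g=5 (22/4), t=2 (22%4)
i=3: r=2*2+1+8=13, c=g=5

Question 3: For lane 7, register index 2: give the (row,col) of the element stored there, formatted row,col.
14,1

lane 7: gid=1 (7/4), tid=3 (7%4)
i=2: r=3*2+0+8=14, c=gid=1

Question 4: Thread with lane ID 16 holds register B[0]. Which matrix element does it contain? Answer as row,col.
lane 16: gr=4 (16/4), th=0 (16%4)
i=0: r=0*2+0+0=0, c=gr=4

0,4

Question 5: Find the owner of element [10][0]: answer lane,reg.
c:0=>grp=0  r:10=>rB=1,tig=1,lo=0
L=0*4+1=1  i=1*2+0=2

1,2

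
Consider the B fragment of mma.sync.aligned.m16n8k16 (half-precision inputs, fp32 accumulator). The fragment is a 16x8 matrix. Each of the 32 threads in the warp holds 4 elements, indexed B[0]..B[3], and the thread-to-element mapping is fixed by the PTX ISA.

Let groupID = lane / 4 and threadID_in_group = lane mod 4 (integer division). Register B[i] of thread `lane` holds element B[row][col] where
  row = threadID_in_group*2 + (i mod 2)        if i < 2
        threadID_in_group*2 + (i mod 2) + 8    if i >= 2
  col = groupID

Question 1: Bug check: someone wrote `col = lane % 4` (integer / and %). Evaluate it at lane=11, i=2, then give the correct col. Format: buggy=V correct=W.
`lane % 4`[11,2]→3
lane 11→11/4=2, 11 mod 4=3
i=2  r:2·3+0+8→14  c:2
col: 3 vs 2

buggy=3 correct=2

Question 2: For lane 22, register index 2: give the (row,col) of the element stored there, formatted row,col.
22: G=5,T=2
[2] (2*2+0+8,5) = (12,5)

12,5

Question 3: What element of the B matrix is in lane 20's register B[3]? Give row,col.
lane 20⇒20/4=5, 20 mod 4=0
i=3  r:2·0+1+8⇒9  c:5

9,5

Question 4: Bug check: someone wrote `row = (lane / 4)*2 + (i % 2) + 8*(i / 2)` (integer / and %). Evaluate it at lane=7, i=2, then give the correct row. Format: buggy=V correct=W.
`(lane / 4)*2 + (i % 2) + 8*(i / 2)`[7,2]->10
L=7->g=7>>2=1, t=7&3=3
[2]->row 3·2+0+8=14  col g=1
row: 10 vs 14

buggy=10 correct=14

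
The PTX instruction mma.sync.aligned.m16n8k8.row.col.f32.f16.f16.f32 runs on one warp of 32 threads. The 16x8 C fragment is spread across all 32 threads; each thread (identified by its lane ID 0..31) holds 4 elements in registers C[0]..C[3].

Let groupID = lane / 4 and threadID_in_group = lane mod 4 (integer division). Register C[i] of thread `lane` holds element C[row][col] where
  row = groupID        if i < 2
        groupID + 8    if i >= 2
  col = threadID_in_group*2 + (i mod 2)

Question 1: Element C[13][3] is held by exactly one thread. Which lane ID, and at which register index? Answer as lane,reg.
r=13→G=5,rhi=1  c=3→T=1,p=1
L=5*4+1=21  i=1*2+1=3

21,3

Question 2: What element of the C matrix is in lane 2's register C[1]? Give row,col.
0,5

L=2⇒gr=2>>2=0, th=2&3=2
[1]⇒row 0+0=0  col 2·2+1=5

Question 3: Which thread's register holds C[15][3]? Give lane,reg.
r=15→G=7,rhi=1  c=3→T=1,p=1
L=7*4+1=29  i=1*2+1=3

29,3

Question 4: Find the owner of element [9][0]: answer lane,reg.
4,2

r=9->g=1,rb=1  c=0->t=0,b0=0
L=1*4+0=4  i=1*2+0=2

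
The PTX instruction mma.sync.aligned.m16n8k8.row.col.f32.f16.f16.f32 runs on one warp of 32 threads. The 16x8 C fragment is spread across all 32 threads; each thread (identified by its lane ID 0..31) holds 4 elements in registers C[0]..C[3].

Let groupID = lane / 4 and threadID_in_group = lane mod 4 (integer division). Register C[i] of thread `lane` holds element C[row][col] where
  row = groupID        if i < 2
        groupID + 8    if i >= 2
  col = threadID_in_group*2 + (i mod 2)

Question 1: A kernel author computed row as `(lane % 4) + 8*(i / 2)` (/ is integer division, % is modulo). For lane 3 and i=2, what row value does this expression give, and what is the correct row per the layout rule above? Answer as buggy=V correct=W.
buggy=11 correct=8

`(lane % 4) + 8*(i / 2)`[3,2]→11
3: G=0,T=3
[2] (0+8,3*2+0) = (8,6)
row: 11 vs 8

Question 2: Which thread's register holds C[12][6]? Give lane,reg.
r:12=>grp=4,rB=1  c:6=>tig=3,lo=0
L=4*4+3=19  i=1*2+0=2

19,2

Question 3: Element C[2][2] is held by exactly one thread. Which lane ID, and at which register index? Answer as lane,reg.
9,0

r=2⇒gr=2,Rb=0  c=2⇒th=1,odd=0
L=2*4+1=9  i=0*2+0=0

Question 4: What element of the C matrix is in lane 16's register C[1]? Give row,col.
L=16->g=16>>2=4, t=16&3=0
[1]->row 4+0=4  col 0·2+1=1

4,1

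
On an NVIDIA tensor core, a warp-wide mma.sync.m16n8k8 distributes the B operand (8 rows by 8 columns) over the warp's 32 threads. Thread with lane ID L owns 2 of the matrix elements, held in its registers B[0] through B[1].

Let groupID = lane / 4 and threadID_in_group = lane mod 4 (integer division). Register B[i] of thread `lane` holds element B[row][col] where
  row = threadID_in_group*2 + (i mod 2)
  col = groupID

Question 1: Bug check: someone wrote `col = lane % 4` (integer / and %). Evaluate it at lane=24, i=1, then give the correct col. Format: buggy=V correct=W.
buggy=0 correct=6

`lane % 4`[24,1]=>0
lane 24: grp=6 (24/4), tig=0 (24%4)
i=1: r=0*2+1=1, c=grp=6
col: 0 vs 6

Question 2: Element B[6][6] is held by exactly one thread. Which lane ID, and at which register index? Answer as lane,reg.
27,0

c: 6->gid=6  r: 6->tid=3,i&1=0
L=6*4+3=27  i=0=0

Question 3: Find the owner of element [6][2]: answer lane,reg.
11,0

c:2=>grp=2  r:6=>tig=3,lo=0
L=2*4+3=11  i=0=0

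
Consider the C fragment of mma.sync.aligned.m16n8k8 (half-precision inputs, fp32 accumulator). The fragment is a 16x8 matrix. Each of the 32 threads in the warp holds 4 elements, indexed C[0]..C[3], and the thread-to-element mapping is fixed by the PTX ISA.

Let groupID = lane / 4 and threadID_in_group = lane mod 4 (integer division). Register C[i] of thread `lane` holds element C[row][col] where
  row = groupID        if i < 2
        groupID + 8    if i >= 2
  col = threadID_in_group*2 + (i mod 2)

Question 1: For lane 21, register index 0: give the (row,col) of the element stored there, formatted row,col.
5,2

21: gid=5,tid=1
[0] (5+0,1*2+0) = (5,2)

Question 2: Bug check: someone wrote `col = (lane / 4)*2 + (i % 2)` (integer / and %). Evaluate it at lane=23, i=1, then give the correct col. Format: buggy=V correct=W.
buggy=11 correct=7

`(lane / 4)*2 + (i % 2)`[23,1]->11
lane 23: gid=5 (23/4), tid=3 (23%4)
i=1: r=5+0=5, c=3*2+1=7
col: 11 vs 7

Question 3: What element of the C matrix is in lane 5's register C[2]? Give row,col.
lane 5->5/4=1, 5 mod 4=1
i=2  r:1+8->9  c:2·1+0->2

9,2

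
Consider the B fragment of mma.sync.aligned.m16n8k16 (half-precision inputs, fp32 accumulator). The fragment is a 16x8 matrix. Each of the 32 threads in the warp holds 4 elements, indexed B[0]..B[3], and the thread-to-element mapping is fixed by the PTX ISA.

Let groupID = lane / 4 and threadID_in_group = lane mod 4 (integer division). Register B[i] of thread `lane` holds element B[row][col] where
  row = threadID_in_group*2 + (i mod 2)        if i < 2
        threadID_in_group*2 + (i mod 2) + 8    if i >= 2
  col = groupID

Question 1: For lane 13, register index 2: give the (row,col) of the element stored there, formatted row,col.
10,3

lane 13⇒13/4=3, 13 mod 4=1
i=2  r:2·1+0+8⇒10  c:3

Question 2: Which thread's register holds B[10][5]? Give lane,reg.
21,2

c=5⇒gr=5  r=10⇒Rb=1,th=1,odd=0
L=5*4+1=21  i=1*2+0=2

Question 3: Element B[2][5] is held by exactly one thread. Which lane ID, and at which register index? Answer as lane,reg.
c=5->g=5  r=2->rb=0,t=1,b0=0
L=5*4+1=21  i=0*2+0=0

21,0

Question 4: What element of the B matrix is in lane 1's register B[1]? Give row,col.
3,0

lane 1→1/4=0, 1 mod 4=1
i=1  r:2·1+1+0→3  c:0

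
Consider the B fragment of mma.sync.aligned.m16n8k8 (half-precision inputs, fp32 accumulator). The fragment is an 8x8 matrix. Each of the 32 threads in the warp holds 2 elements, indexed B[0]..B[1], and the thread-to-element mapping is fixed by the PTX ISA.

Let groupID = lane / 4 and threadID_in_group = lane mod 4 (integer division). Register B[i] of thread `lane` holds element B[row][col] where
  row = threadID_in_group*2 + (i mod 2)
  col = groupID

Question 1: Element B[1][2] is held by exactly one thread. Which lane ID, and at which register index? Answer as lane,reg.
8,1

c=2->g=2  r=1->t=0,b0=1
L=2*4+0=8  i=1=1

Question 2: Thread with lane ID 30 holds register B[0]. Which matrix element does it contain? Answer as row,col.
lane 30: G=7 (30/4), T=2 (30%4)
i=0: r=2*2+0=4, c=G=7

4,7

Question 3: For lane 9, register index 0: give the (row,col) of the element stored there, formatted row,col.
lane 9=>9/4=2, 9 mod 4=1
i=0  r:2·1+0=>2  c:2

2,2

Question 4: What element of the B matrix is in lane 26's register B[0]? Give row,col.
4,6

lane 26⇒26/4=6, 26 mod 4=2
i=0  r:2·2+0⇒4  c:6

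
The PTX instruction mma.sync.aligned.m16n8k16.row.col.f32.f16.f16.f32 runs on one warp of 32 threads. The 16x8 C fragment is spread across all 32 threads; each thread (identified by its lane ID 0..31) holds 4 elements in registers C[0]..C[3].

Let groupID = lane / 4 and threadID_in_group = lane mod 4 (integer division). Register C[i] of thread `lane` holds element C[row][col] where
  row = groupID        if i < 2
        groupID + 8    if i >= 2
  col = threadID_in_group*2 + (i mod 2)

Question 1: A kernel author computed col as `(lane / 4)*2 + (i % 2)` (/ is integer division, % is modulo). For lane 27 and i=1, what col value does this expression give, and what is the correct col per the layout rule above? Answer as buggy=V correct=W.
`(lane / 4)*2 + (i % 2)`[27,1]->13
L=27->gid=27>>2=6, tid=27&3=3
[1]->row 6+0=6  col 3·2+1=7
col: 13 vs 7

buggy=13 correct=7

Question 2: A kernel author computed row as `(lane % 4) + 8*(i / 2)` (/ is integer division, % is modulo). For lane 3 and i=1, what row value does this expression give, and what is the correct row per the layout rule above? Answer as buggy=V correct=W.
buggy=3 correct=0

`(lane % 4) + 8*(i / 2)`[3,1]->3
lane 3->3/4=0, 3 mod 4=3
i=1  r:0+0->0  c:2·3+1->7
row: 3 vs 0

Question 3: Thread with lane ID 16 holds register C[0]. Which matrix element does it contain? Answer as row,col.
16: gr=4,th=0
[0] (4+0,0*2+0) = (4,0)

4,0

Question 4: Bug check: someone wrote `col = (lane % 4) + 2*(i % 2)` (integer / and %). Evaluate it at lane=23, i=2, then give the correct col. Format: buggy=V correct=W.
`(lane % 4) + 2*(i % 2)`[23,2]→3
L=23→G=23>>2=5, T=23&3=3
[2]→row 5+8=13  col 3·2+0=6
col: 3 vs 6

buggy=3 correct=6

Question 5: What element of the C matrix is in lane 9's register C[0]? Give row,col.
2,2

lane 9->9/4=2, 9 mod 4=1
i=0  r:2+0->2  c:2·1+0->2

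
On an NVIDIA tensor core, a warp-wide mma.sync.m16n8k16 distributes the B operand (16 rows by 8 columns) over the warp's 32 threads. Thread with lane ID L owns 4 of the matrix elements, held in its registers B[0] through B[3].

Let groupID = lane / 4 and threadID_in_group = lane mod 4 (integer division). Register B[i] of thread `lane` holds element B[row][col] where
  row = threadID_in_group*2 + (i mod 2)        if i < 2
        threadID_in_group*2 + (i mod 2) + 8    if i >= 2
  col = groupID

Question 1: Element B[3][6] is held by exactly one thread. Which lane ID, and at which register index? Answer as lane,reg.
c=6->g=6  r=3->rb=0,t=1,b0=1
L=6*4+1=25  i=0*2+1=1

25,1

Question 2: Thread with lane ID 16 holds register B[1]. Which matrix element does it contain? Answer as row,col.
lane 16: g=4 (16/4), t=0 (16%4)
i=1: r=0*2+1+0=1, c=g=4

1,4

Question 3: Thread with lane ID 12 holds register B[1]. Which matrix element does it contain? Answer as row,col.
L=12=>grp=12>>2=3, tig=12&3=0
[1]=>row 0·2+1+0=1  col grp=3

1,3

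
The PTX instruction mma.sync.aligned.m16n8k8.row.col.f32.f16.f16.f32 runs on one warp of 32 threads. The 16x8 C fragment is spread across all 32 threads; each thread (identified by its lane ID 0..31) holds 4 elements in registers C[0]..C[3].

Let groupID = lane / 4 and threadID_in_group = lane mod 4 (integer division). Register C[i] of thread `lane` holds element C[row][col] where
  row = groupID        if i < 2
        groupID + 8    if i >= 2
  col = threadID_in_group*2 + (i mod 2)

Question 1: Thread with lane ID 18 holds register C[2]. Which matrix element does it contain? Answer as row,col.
lane 18: grp=4 (18/4), tig=2 (18%4)
i=2: r=4+8=12, c=2*2+0=4

12,4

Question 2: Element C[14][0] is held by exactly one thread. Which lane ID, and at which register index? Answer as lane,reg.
24,2

r=14→G=6,rhi=1  c=0→T=0,p=0
L=6*4+0=24  i=1*2+0=2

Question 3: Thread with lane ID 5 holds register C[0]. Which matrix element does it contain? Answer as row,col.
5: G=1,T=1
[0] (1+0,1*2+0) = (1,2)

1,2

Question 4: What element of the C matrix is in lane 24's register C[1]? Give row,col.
lane 24: g=6 (24/4), t=0 (24%4)
i=1: r=6+0=6, c=0*2+1=1

6,1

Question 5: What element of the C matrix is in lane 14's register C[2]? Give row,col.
lane 14->14/4=3, 14 mod 4=2
i=2  r:3+8->11  c:2·2+0->4

11,4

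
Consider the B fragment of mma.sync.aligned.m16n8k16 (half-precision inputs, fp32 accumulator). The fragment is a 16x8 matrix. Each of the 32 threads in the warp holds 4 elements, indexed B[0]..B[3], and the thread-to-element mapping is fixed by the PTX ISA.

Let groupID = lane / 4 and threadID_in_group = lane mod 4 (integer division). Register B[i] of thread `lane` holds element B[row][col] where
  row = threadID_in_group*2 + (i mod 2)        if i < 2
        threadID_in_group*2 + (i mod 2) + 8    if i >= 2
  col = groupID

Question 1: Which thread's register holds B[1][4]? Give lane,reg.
c:4=>grp=4  r:1=>rB=0,tig=0,lo=1
L=4*4+0=16  i=0*2+1=1

16,1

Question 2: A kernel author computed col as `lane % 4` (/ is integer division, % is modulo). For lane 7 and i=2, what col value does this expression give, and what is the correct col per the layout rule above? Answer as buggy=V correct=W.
`lane % 4`[7,2]⇒3
7: gr=1,th=3
[2] (3*2+0+8,1) = (14,1)
col: 3 vs 1

buggy=3 correct=1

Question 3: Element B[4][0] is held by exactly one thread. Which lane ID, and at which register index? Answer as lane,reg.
c=0⇒gr=0  r=4⇒Rb=0,th=2,odd=0
L=0*4+2=2  i=0*2+0=0

2,0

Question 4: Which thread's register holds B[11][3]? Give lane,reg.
13,3

c=3→G=3  r=11→rhi=1,T=1,p=1
L=3*4+1=13  i=1*2+1=3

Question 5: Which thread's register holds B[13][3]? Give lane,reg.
c: 3->gid=3  r: 13->r8=1,tid=2,i&1=1
L=3*4+2=14  i=1*2+1=3

14,3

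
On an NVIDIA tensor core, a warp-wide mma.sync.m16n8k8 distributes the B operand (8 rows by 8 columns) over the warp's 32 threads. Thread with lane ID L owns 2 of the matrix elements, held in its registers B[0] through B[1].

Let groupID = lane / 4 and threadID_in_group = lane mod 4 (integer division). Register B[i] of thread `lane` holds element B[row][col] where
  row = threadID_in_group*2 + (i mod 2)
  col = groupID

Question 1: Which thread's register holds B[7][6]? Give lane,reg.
c: 6->gid=6  r: 7->tid=3,i&1=1
L=6*4+3=27  i=1=1

27,1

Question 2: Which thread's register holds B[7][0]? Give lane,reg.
3,1

c: 0->gid=0  r: 7->tid=3,i&1=1
L=0*4+3=3  i=1=1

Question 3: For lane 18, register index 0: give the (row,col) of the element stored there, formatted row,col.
lane 18: G=4 (18/4), T=2 (18%4)
i=0: r=2*2+0=4, c=G=4

4,4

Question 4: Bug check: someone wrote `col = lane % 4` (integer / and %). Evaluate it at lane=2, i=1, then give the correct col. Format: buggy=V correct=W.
`lane % 4`[2,1]=>2
2: grp=0,tig=2
[1] (2*2+1,0) = (5,0)
col: 2 vs 0

buggy=2 correct=0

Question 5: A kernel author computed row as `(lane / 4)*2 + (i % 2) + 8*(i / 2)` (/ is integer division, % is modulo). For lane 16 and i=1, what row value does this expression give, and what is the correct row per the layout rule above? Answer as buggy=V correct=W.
`(lane / 4)*2 + (i % 2) + 8*(i / 2)`[16,1]→9
lane 16→16/4=4, 16 mod 4=0
i=1  r:2·0+1→1  c:4
row: 9 vs 1

buggy=9 correct=1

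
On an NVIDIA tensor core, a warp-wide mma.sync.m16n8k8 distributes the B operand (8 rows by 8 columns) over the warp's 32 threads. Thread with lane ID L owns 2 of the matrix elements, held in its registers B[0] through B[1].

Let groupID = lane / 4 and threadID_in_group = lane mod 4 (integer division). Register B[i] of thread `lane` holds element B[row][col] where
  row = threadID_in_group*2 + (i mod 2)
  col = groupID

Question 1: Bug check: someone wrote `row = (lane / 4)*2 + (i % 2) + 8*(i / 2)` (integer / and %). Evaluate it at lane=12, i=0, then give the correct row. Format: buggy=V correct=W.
buggy=6 correct=0

`(lane / 4)*2 + (i % 2) + 8*(i / 2)`[12,0]->6
lane 12: gid=3 (12/4), tid=0 (12%4)
i=0: r=0*2+0=0, c=gid=3
row: 6 vs 0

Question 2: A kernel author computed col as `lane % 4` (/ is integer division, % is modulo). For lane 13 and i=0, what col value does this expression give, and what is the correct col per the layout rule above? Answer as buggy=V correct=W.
buggy=1 correct=3

`lane % 4`[13,0]->1
lane 13->13/4=3, 13 mod 4=1
i=0  r:2·1+0->2  c:3
col: 1 vs 3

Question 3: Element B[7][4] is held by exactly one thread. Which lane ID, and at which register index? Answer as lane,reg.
c: 4->gid=4  r: 7->tid=3,i&1=1
L=4*4+3=19  i=1=1

19,1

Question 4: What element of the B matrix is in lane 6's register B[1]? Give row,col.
L=6->g=6>>2=1, t=6&3=2
[1]->row 2·2+1=5  col g=1

5,1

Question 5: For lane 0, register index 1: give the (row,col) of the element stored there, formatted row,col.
1,0

0: G=0,T=0
[1] (0*2+1,0) = (1,0)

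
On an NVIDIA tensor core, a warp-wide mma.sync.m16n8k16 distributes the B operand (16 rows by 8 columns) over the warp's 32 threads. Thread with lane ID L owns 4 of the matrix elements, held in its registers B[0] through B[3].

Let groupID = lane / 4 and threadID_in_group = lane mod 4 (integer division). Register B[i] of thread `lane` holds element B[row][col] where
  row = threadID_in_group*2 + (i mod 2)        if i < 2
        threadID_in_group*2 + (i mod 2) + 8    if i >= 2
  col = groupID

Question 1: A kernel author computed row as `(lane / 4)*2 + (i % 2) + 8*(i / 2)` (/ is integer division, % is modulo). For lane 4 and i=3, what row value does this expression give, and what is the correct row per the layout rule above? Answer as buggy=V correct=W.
buggy=11 correct=9

`(lane / 4)*2 + (i % 2) + 8*(i / 2)`[4,3]→11
lane 4→4/4=1, 4 mod 4=0
i=3  r:2·0+1+8→9  c:1
row: 11 vs 9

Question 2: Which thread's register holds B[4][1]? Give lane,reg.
6,0

c=1→G=1  r=4→rhi=0,T=2,p=0
L=1*4+2=6  i=0*2+0=0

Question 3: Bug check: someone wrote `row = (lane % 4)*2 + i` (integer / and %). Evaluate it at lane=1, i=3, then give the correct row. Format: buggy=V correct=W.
`(lane % 4)*2 + i`[1,3]=>5
lane 1=>1/4=0, 1 mod 4=1
i=3  r:2·1+1+8=>11  c:0
row: 5 vs 11

buggy=5 correct=11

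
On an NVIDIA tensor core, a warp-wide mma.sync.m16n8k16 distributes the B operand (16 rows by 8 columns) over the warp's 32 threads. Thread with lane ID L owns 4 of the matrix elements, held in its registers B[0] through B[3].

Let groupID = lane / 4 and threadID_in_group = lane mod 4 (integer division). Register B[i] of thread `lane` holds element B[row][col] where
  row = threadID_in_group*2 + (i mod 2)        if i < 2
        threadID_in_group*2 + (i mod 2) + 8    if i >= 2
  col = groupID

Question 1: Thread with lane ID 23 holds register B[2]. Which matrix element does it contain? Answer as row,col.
lane 23→23/4=5, 23 mod 4=3
i=2  r:2·3+0+8→14  c:5

14,5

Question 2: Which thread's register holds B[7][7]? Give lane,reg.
c: 7->gid=7  r: 7->r8=0,tid=3,i&1=1
L=7*4+3=31  i=0*2+1=1

31,1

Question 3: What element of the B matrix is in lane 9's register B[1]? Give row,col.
3,2

9: grp=2,tig=1
[1] (1*2+1+0,2) = (3,2)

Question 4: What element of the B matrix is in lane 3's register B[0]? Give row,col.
6,0

3: G=0,T=3
[0] (3*2+0+0,0) = (6,0)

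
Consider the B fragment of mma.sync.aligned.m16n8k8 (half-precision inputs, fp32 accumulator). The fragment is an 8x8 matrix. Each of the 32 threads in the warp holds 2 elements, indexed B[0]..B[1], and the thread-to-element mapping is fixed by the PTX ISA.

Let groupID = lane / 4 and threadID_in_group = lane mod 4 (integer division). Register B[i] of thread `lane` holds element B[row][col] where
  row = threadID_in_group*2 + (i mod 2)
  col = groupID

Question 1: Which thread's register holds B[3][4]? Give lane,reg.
c=4⇒gr=4  r=3⇒th=1,odd=1
L=4*4+1=17  i=1=1

17,1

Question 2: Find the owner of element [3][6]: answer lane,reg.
25,1

c=6->g=6  r=3->t=1,b0=1
L=6*4+1=25  i=1=1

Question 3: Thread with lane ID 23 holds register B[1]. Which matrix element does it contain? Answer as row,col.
7,5

lane 23: gid=5 (23/4), tid=3 (23%4)
i=1: r=3*2+1=7, c=gid=5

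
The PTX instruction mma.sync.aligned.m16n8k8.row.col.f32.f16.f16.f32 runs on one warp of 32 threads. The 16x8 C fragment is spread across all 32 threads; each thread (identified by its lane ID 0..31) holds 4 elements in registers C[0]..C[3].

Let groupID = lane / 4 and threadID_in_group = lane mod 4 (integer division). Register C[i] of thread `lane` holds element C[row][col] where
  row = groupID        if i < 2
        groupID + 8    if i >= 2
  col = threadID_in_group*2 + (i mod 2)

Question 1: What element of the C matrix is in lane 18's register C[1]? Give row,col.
4,5

18: G=4,T=2
[1] (4+0,2*2+1) = (4,5)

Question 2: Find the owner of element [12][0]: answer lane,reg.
16,2

r=12→G=4,rhi=1  c=0→T=0,p=0
L=4*4+0=16  i=1*2+0=2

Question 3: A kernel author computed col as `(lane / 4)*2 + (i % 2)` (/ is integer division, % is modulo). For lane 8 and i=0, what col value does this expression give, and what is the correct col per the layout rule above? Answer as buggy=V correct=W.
`(lane / 4)*2 + (i % 2)`[8,0]->4
8: g=2,t=0
[0] (2+0,0*2+0) = (2,0)
col: 4 vs 0

buggy=4 correct=0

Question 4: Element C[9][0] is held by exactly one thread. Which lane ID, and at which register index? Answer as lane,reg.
4,2

r=9→G=1,rhi=1  c=0→T=0,p=0
L=1*4+0=4  i=1*2+0=2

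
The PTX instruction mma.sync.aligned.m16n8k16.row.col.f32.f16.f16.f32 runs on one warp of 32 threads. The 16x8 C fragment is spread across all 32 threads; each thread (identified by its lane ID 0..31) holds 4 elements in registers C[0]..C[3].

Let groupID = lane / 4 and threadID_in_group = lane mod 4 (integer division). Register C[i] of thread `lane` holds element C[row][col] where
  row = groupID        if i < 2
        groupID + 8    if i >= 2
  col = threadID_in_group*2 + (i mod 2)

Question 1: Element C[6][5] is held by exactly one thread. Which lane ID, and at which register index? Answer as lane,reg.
26,1

r=6⇒gr=6,Rb=0  c=5⇒th=2,odd=1
L=6*4+2=26  i=0*2+1=1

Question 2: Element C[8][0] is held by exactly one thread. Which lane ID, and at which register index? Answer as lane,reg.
r:8=>grp=0,rB=1  c:0=>tig=0,lo=0
L=0*4+0=0  i=1*2+0=2

0,2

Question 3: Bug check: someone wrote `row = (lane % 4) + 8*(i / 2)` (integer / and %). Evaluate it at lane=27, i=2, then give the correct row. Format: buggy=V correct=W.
`(lane % 4) + 8*(i / 2)`[27,2]→11
lane 27: G=6 (27/4), T=3 (27%4)
i=2: r=6+8=14, c=3*2+0=6
row: 11 vs 14

buggy=11 correct=14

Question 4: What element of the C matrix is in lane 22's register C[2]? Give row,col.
L=22->g=22>>2=5, t=22&3=2
[2]->row 5+8=13  col 2·2+0=4

13,4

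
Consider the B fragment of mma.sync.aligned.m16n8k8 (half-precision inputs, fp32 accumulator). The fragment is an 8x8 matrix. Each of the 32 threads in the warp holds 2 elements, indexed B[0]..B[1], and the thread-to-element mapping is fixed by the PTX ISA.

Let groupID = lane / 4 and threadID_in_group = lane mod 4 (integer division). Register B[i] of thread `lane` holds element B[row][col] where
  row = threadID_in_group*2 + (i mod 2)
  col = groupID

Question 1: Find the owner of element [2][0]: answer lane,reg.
c=0->g=0  r=2->t=1,b0=0
L=0*4+1=1  i=0=0

1,0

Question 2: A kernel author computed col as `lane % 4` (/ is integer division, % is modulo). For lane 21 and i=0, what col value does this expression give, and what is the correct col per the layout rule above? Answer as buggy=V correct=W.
buggy=1 correct=5

`lane % 4`[21,0]⇒1
21: gr=5,th=1
[0] (1*2+0,5) = (2,5)
col: 1 vs 5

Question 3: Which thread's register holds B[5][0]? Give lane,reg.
c=0⇒gr=0  r=5⇒th=2,odd=1
L=0*4+2=2  i=1=1

2,1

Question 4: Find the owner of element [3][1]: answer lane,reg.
c=1⇒gr=1  r=3⇒th=1,odd=1
L=1*4+1=5  i=1=1

5,1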